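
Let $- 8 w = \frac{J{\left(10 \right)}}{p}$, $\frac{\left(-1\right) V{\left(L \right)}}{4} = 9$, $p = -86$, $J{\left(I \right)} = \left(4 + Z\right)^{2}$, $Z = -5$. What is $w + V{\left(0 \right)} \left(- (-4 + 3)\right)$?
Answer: $- \frac{24767}{688} \approx -35.999$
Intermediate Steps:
$J{\left(I \right)} = 1$ ($J{\left(I \right)} = \left(4 - 5\right)^{2} = \left(-1\right)^{2} = 1$)
$V{\left(L \right)} = -36$ ($V{\left(L \right)} = \left(-4\right) 9 = -36$)
$w = \frac{1}{688}$ ($w = - \frac{1 \frac{1}{-86}}{8} = - \frac{1 \left(- \frac{1}{86}\right)}{8} = \left(- \frac{1}{8}\right) \left(- \frac{1}{86}\right) = \frac{1}{688} \approx 0.0014535$)
$w + V{\left(0 \right)} \left(- (-4 + 3)\right) = \frac{1}{688} - 36 \left(- (-4 + 3)\right) = \frac{1}{688} - 36 \left(\left(-1\right) \left(-1\right)\right) = \frac{1}{688} - 36 = - \frac{24767}{688}$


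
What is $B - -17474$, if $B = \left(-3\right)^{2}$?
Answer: $17483$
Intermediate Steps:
$B = 9$
$B - -17474 = 9 - -17474 = 9 + 17474 = 17483$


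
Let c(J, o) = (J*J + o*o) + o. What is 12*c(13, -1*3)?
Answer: 2100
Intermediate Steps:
c(J, o) = o + J**2 + o**2 (c(J, o) = (J**2 + o**2) + o = o + J**2 + o**2)
12*c(13, -1*3) = 12*(-1*3 + 13**2 + (-1*3)**2) = 12*(-3 + 169 + (-3)**2) = 12*(-3 + 169 + 9) = 12*175 = 2100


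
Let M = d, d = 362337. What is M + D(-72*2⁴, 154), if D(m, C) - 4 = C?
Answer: 362495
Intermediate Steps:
D(m, C) = 4 + C
M = 362337
M + D(-72*2⁴, 154) = 362337 + (4 + 154) = 362337 + 158 = 362495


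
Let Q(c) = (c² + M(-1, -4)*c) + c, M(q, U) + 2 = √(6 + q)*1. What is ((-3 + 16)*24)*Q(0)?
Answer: 0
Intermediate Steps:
M(q, U) = -2 + √(6 + q) (M(q, U) = -2 + √(6 + q)*1 = -2 + √(6 + q))
Q(c) = c + c² + c*(-2 + √5) (Q(c) = (c² + (-2 + √(6 - 1))*c) + c = (c² + (-2 + √5)*c) + c = (c² + c*(-2 + √5)) + c = c + c² + c*(-2 + √5))
((-3 + 16)*24)*Q(0) = ((-3 + 16)*24)*(0*(-1 + 0 + √5)) = (13*24)*(0*(-1 + √5)) = 312*0 = 0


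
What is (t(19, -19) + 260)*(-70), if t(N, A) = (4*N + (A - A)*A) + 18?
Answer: -24780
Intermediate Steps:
t(N, A) = 18 + 4*N (t(N, A) = (4*N + 0*A) + 18 = (4*N + 0) + 18 = 4*N + 18 = 18 + 4*N)
(t(19, -19) + 260)*(-70) = ((18 + 4*19) + 260)*(-70) = ((18 + 76) + 260)*(-70) = (94 + 260)*(-70) = 354*(-70) = -24780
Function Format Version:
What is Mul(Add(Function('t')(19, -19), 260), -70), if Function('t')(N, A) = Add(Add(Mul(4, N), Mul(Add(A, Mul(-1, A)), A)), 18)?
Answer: -24780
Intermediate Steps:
Function('t')(N, A) = Add(18, Mul(4, N)) (Function('t')(N, A) = Add(Add(Mul(4, N), Mul(0, A)), 18) = Add(Add(Mul(4, N), 0), 18) = Add(Mul(4, N), 18) = Add(18, Mul(4, N)))
Mul(Add(Function('t')(19, -19), 260), -70) = Mul(Add(Add(18, Mul(4, 19)), 260), -70) = Mul(Add(Add(18, 76), 260), -70) = Mul(Add(94, 260), -70) = Mul(354, -70) = -24780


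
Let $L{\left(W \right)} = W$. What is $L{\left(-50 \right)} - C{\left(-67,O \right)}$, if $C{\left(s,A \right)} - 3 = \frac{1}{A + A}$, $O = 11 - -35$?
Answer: $- \frac{4877}{92} \approx -53.011$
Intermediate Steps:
$O = 46$ ($O = 11 + 35 = 46$)
$C{\left(s,A \right)} = 3 + \frac{1}{2 A}$ ($C{\left(s,A \right)} = 3 + \frac{1}{A + A} = 3 + \frac{1}{2 A}$)
$L{\left(-50 \right)} - C{\left(-67,O \right)} = -50 - \left(3 + \frac{1}{2 \cdot 46}\right) = -50 - \left(3 + \frac{1}{2} \cdot \frac{1}{46}\right) = -50 - \left(3 + \frac{1}{92}\right) = -50 - \frac{277}{92} = - \frac{4877}{92}$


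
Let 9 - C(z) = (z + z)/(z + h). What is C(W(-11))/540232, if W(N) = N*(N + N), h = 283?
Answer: 4241/283621800 ≈ 1.4953e-5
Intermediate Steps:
W(N) = 2*N² (W(N) = N*(2*N) = 2*N²)
C(z) = 9 - 2*z/(283 + z) (C(z) = 9 - (z + z)/(z + 283) = 9 - 2*z/(283 + z))
C(W(-11))/540232 = ((2547 + 7*(2*(-11)²))/(283 + 2*(-11)²))/540232 = ((2547 + 7*(2*121))/(283 + 2*121))*(1/540232) = ((2547 + 7*242)/(283 + 242))*(1/540232) = ((2547 + 1694)/525)*(1/540232) = ((1/525)*4241)*(1/540232) = (4241/525)*(1/540232) = 4241/283621800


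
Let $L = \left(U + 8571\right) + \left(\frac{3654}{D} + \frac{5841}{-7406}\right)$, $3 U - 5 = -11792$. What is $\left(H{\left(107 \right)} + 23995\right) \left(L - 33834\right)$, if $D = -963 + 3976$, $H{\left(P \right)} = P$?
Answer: $- \frac{341299483713045}{485093} \approx -7.0358 \cdot 10^{8}$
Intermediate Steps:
$U = -3929$ ($U = \frac{5}{3} + \frac{1}{3} \left(-11792\right) = \frac{5}{3} - \frac{11792}{3} = -3929$)
$D = 3013$
$L = \frac{4504014829}{970186}$ ($L = \left(-3929 + 8571\right) + \left(\frac{3654}{3013} + \frac{5841}{-7406}\right) = 4642 + \left(3654 \cdot \frac{1}{3013} + 5841 \left(- \frac{1}{7406}\right)\right) = 4642 + \left(\frac{3654}{3013} - \frac{5841}{7406}\right) = 4642 + \frac{411417}{970186} = \frac{4504014829}{970186} \approx 4642.4$)
$\left(H{\left(107 \right)} + 23995\right) \left(L - 33834\right) = \left(107 + 23995\right) \left(\frac{4504014829}{970186} - 33834\right) = 24102 \left(- \frac{28321258295}{970186}\right) = - \frac{341299483713045}{485093}$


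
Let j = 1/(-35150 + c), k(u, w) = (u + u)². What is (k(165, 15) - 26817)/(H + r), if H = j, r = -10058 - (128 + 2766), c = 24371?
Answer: -884772657/139609609 ≈ -6.3375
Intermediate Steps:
k(u, w) = 4*u² (k(u, w) = (2*u)² = 4*u²)
r = -12952 (r = -10058 - 1*2894 = -10058 - 2894 = -12952)
j = -1/10779 (j = 1/(-35150 + 24371) = 1/(-10779) = -1/10779 ≈ -9.2773e-5)
H = -1/10779 ≈ -9.2773e-5
(k(165, 15) - 26817)/(H + r) = (4*165² - 26817)/(-1/10779 - 12952) = (4*27225 - 26817)/(-139609609/10779) = (108900 - 26817)*(-10779/139609609) = 82083*(-10779/139609609) = -884772657/139609609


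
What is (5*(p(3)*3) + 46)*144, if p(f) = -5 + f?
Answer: 2304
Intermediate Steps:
(5*(p(3)*3) + 46)*144 = (5*((-5 + 3)*3) + 46)*144 = (5*(-2*3) + 46)*144 = (5*(-6) + 46)*144 = (-30 + 46)*144 = 16*144 = 2304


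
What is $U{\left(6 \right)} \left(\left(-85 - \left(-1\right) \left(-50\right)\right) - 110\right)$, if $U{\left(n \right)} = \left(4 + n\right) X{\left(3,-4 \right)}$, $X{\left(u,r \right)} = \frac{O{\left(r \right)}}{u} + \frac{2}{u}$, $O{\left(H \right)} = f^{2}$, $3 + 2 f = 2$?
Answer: $- \frac{3675}{2} \approx -1837.5$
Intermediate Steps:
$f = - \frac{1}{2}$ ($f = - \frac{3}{2} + \frac{1}{2} \cdot 2 = - \frac{3}{2} + 1 = - \frac{1}{2} \approx -0.5$)
$O{\left(H \right)} = \frac{1}{4}$ ($O{\left(H \right)} = \left(- \frac{1}{2}\right)^{2} = \frac{1}{4}$)
$X{\left(u,r \right)} = \frac{9}{4 u}$ ($X{\left(u,r \right)} = \frac{1}{4 u} + \frac{2}{u} = \frac{9}{4 u}$)
$U{\left(n \right)} = 3 + \frac{3 n}{4}$ ($U{\left(n \right)} = \left(4 + n\right) \frac{9}{4 \cdot 3} = \left(4 + n\right) \frac{9}{4} \cdot \frac{1}{3} = \left(4 + n\right) \frac{3}{4} = 3 + \frac{3 n}{4}$)
$U{\left(6 \right)} \left(\left(-85 - \left(-1\right) \left(-50\right)\right) - 110\right) = \left(3 + \frac{3}{4} \cdot 6\right) \left(\left(-85 - \left(-1\right) \left(-50\right)\right) - 110\right) = \left(3 + \frac{9}{2}\right) \left(\left(-85 - 50\right) - 110\right) = \frac{15 \left(\left(-85 - 50\right) - 110\right)}{2} = \frac{15 \left(-135 - 110\right)}{2} = \frac{15}{2} \left(-245\right) = - \frac{3675}{2}$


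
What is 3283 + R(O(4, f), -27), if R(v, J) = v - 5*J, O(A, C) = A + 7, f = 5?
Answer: 3429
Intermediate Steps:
O(A, C) = 7 + A
R(v, J) = v - 5*J
3283 + R(O(4, f), -27) = 3283 + ((7 + 4) - 5*(-27)) = 3283 + (11 + 135) = 3283 + 146 = 3429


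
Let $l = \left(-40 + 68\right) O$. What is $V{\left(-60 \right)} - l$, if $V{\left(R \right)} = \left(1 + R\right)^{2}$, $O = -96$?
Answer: $6169$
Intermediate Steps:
$l = -2688$ ($l = \left(-40 + 68\right) \left(-96\right) = 28 \left(-96\right) = -2688$)
$V{\left(-60 \right)} - l = \left(1 - 60\right)^{2} - -2688 = \left(-59\right)^{2} + 2688 = 3481 + 2688 = 6169$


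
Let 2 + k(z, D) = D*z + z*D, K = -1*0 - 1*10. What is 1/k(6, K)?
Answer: -1/122 ≈ -0.0081967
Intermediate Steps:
K = -10 (K = 0 - 10 = -10)
k(z, D) = -2 + 2*D*z (k(z, D) = -2 + (D*z + z*D) = -2 + (D*z + D*z) = -2 + 2*D*z)
1/k(6, K) = 1/(-2 + 2*(-10)*6) = 1/(-2 - 120) = 1/(-122) = -1/122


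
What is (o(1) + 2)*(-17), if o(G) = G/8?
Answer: -289/8 ≈ -36.125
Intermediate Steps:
o(G) = G/8 (o(G) = G*(1/8) = G/8)
(o(1) + 2)*(-17) = ((1/8)*1 + 2)*(-17) = (1/8 + 2)*(-17) = (17/8)*(-17) = -289/8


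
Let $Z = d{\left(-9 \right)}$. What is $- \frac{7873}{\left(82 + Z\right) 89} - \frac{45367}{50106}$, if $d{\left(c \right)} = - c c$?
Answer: $- \frac{56931743}{637062} \approx -89.366$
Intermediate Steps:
$d{\left(c \right)} = - c^{2}$
$Z = -81$ ($Z = - \left(-9\right)^{2} = \left(-1\right) 81 = -81$)
$- \frac{7873}{\left(82 + Z\right) 89} - \frac{45367}{50106} = - \frac{7873}{\left(82 - 81\right) 89} - \frac{45367}{50106} = - \frac{7873}{1 \cdot 89} - \frac{6481}{7158} = - \frac{7873}{89} - \frac{6481}{7158} = - \frac{56931743}{637062}$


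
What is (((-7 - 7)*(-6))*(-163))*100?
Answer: -1369200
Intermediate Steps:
(((-7 - 7)*(-6))*(-163))*100 = (-14*(-6)*(-163))*100 = (84*(-163))*100 = -13692*100 = -1369200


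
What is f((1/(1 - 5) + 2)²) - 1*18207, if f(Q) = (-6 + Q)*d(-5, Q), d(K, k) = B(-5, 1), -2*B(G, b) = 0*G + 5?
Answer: -582389/32 ≈ -18200.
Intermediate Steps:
B(G, b) = -5/2 (B(G, b) = -(0*G + 5)/2 = -(0 + 5)/2 = -½*5 = -5/2)
d(K, k) = -5/2
f(Q) = 15 - 5*Q/2 (f(Q) = (-6 + Q)*(-5/2) = 15 - 5*Q/2)
f((1/(1 - 5) + 2)²) - 1*18207 = (15 - 5*(1/(1 - 5) + 2)²/2) - 1*18207 = (15 - 5*(1/(-4) + 2)²/2) - 18207 = (15 - 5*(-¼ + 2)²/2) - 18207 = (15 - 5*(7/4)²/2) - 18207 = (15 - 5/2*49/16) - 18207 = (15 - 245/32) - 18207 = 235/32 - 18207 = -582389/32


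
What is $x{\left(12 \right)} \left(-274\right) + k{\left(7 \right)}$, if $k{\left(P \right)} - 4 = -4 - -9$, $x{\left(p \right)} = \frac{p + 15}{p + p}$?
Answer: $- \frac{1197}{4} \approx -299.25$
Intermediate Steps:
$x{\left(p \right)} = \frac{15 + p}{2 p}$
$k{\left(P \right)} = 9$ ($k{\left(P \right)} = 4 - -5 = 4 + \left(-4 + 9\right) = 4 + 5 = 9$)
$x{\left(12 \right)} \left(-274\right) + k{\left(7 \right)} = \frac{15 + 12}{2 \cdot 12} \left(-274\right) + 9 = \frac{1}{2} \cdot \frac{1}{12} \cdot 27 \left(-274\right) + 9 = \frac{9}{8} \left(-274\right) + 9 = - \frac{1233}{4} + 9 = - \frac{1197}{4}$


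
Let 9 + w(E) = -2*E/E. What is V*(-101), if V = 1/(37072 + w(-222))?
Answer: -101/37061 ≈ -0.0027252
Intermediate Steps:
w(E) = -11 (w(E) = -9 - 2*E/E = -9 - 2*1 = -9 - 2 = -11)
V = 1/37061 (V = 1/(37072 - 11) = 1/37061 ≈ 2.6983e-5)
V*(-101) = (1/37061)*(-101) = -101/37061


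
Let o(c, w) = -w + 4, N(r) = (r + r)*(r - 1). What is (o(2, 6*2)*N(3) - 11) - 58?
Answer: -165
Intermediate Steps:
N(r) = 2*r*(-1 + r) (N(r) = (2*r)*(-1 + r) = 2*r*(-1 + r))
o(c, w) = 4 - w
(o(2, 6*2)*N(3) - 11) - 58 = ((4 - 6*2)*(2*3*(-1 + 3)) - 11) - 58 = ((4 - 1*12)*(2*3*2) - 11) - 58 = ((4 - 12)*12 - 11) - 58 = (-8*12 - 11) - 58 = (-96 - 11) - 58 = -107 - 58 = -165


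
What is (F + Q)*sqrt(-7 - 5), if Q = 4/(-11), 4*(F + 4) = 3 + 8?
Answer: -71*I*sqrt(3)/22 ≈ -5.5898*I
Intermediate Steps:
F = -5/4 (F = -4 + (3 + 8)/4 = -4 + (1/4)*11 = -4 + 11/4 = -5/4 ≈ -1.2500)
Q = -4/11 (Q = 4*(-1/11) = -4/11 ≈ -0.36364)
(F + Q)*sqrt(-7 - 5) = (-5/4 - 4/11)*sqrt(-7 - 5) = -71*I*sqrt(3)/22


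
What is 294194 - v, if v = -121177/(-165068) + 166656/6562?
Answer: 159317819476911/541588108 ≈ 2.9417e+5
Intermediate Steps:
v = 14152368041/541588108 (v = -121177*(-1/165068) + 166656*(1/6562) = 121177/165068 + 83328/3281 = 14152368041/541588108 ≈ 26.131)
294194 - v = 294194 - 1*14152368041/541588108 = 294194 - 14152368041/541588108 = 159317819476911/541588108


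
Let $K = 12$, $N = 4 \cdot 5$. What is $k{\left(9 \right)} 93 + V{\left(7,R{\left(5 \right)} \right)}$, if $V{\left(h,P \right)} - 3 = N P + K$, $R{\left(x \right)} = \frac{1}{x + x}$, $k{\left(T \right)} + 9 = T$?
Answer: $17$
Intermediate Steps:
$N = 20$
$k{\left(T \right)} = -9 + T$
$R{\left(x \right)} = \frac{1}{2 x}$
$V{\left(h,P \right)} = 15 + 20 P$ ($V{\left(h,P \right)} = 3 + \left(20 P + 12\right) = 3 + \left(12 + 20 P\right) = 15 + 20 P$)
$k{\left(9 \right)} 93 + V{\left(7,R{\left(5 \right)} \right)} = \left(-9 + 9\right) 93 + \left(15 + 20 \frac{1}{2 \cdot 5}\right) = 0 \cdot 93 + \left(15 + 20 \cdot \frac{1}{2} \cdot \frac{1}{5}\right) = 0 + \left(15 + 20 \cdot \frac{1}{10}\right) = 0 + \left(15 + 2\right) = 0 + 17 = 17$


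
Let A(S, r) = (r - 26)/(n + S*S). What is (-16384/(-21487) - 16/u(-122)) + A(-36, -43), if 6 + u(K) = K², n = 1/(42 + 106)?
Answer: 21712515812004/30659094473537 ≈ 0.70819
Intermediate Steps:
n = 1/148 ≈ 0.0067568
u(K) = -6 + K²
A(S, r) = (-26 + r)/(1/148 + S²) (A(S, r) = (r - 26)/(1/148 + S*S) = (-26 + r)/(1/148 + S²))
(-16384/(-21487) - 16/u(-122)) + A(-36, -43) = (-16384/(-21487) - 16/(-6 + (-122)²)) + 148*(-26 - 43)/(1 + 148*(-36)²) = (-16384*(-1/21487) - 16/(-6 + 14884)) + 148*(-69)/(1 + 148*1296) = (16384/21487 - 16/14878) + 148*(-69)/(1 + 191808) = (16384/21487 - 16*1/14878) + 148*(-69)/191809 = (16384/21487 - 8/7439) + 148*(1/191809)*(-69) = 121708680/159841793 - 10212/191809 = 21712515812004/30659094473537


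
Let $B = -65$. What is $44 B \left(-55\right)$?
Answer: $157300$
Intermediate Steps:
$44 B \left(-55\right) = 44 \left(-65\right) \left(-55\right) = \left(-2860\right) \left(-55\right) = 157300$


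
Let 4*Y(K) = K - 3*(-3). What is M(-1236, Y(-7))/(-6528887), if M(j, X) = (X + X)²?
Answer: -1/6528887 ≈ -1.5317e-7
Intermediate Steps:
Y(K) = 9/4 + K/4 (Y(K) = (K - 3*(-3))/4 = (K + 9)/4 = (9 + K)/4 = 9/4 + K/4)
M(j, X) = 4*X² (M(j, X) = (2*X)² = 4*X²)
M(-1236, Y(-7))/(-6528887) = (4*(9/4 + (¼)*(-7))²)/(-6528887) = (4*(9/4 - 7/4)²)*(-1/6528887) = (4*(½)²)*(-1/6528887) = (4*(¼))*(-1/6528887) = 1*(-1/6528887) = -1/6528887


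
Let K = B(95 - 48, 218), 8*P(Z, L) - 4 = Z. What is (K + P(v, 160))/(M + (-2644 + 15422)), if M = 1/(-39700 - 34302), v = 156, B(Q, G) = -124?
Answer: -7696208/945597555 ≈ -0.0081390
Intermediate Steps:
P(Z, L) = ½ + Z/8
K = -124
M = -1/74002 (M = 1/(-74002) = -1/74002 ≈ -1.3513e-5)
(K + P(v, 160))/(M + (-2644 + 15422)) = (-124 + (½ + (⅛)*156))/(-1/74002 + (-2644 + 15422)) = (-124 + (½ + 39/2))/(-1/74002 + 12778) = (-124 + 20)/(945597555/74002) = -104*74002/945597555 = -7696208/945597555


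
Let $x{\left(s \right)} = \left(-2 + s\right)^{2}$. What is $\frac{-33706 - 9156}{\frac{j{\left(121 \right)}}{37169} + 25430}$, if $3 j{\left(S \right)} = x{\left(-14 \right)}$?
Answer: $- \frac{2389706517}{1417811633} \approx -1.6855$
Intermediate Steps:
$j{\left(S \right)} = \frac{256}{3}$ ($j{\left(S \right)} = \frac{\left(-2 - 14\right)^{2}}{3} = \frac{\left(-16\right)^{2}}{3} = \frac{1}{3} \cdot 256 = \frac{256}{3}$)
$\frac{-33706 - 9156}{\frac{j{\left(121 \right)}}{37169} + 25430} = \frac{-33706 - 9156}{\frac{256}{3 \cdot 37169} + 25430} = - \frac{42862}{\frac{256}{3} \cdot \frac{1}{37169} + 25430} = - \frac{42862}{\frac{256}{111507} + 25430} = - \frac{42862}{\frac{2835623266}{111507}} = \left(-42862\right) \frac{111507}{2835623266} = - \frac{2389706517}{1417811633}$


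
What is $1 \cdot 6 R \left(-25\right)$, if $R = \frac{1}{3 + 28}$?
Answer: $- \frac{150}{31} \approx -4.8387$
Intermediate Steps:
$R = \frac{1}{31} \approx 0.032258$
$1 \cdot 6 R \left(-25\right) = 1 \cdot 6 \cdot \frac{1}{31} \left(-25\right) = 6 \cdot \frac{1}{31} \left(-25\right) = \frac{6}{31} \left(-25\right) = - \frac{150}{31}$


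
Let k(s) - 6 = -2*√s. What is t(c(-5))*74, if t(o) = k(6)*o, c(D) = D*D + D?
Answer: 8880 - 2960*√6 ≈ 1629.5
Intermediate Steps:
k(s) = 6 - 2*√s
c(D) = D + D² (c(D) = D² + D = D + D²)
t(o) = o*(6 - 2*√6) (t(o) = (6 - 2*√6)*o = o*(6 - 2*√6))
t(c(-5))*74 = (2*(-5*(1 - 5))*(3 - √6))*74 = (2*(-5*(-4))*(3 - √6))*74 = (2*20*(3 - √6))*74 = (120 - 40*√6)*74 = 8880 - 2960*√6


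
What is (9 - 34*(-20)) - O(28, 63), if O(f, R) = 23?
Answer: 666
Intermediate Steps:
(9 - 34*(-20)) - O(28, 63) = (9 - 34*(-20)) - 1*23 = (9 + 680) - 23 = 689 - 23 = 666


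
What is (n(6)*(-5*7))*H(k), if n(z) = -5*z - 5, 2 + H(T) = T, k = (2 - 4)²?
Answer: 2450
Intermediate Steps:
k = 4 (k = (-2)² = 4)
H(T) = -2 + T
n(z) = -5 - 5*z
(n(6)*(-5*7))*H(k) = ((-5 - 5*6)*(-5*7))*(-2 + 4) = ((-5 - 30)*(-35))*2 = -35*(-35)*2 = 1225*2 = 2450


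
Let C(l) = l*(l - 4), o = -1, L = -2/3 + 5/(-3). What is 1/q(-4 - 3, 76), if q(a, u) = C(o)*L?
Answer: -3/35 ≈ -0.085714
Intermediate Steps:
L = -7/3 (L = -2*⅓ + 5*(-⅓) = -⅔ - 5/3 = -7/3 ≈ -2.3333)
C(l) = l*(-4 + l)
q(a, u) = -35/3 (q(a, u) = -(-4 - 1)*(-7/3) = -1*(-5)*(-7/3) = 5*(-7/3) = -35/3)
1/q(-4 - 3, 76) = 1/(-35/3) = -3/35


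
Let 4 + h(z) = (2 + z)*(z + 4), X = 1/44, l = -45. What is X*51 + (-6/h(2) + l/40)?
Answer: -117/440 ≈ -0.26591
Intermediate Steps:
X = 1/44 ≈ 0.022727
h(z) = -4 + (2 + z)*(4 + z) (h(z) = -4 + (2 + z)*(z + 4) = -4 + (2 + z)*(4 + z))
X*51 + (-6/h(2) + l/40) = (1/44)*51 + (-6/(4 + 2² + 6*2) - 45/40) = 51/44 + (-6/(4 + 4 + 12) - 45*1/40) = 51/44 + (-6/20 - 9/8) = 51/44 + (-6*1/20 - 9/8) = 51/44 + (-3/10 - 9/8) = 51/44 - 57/40 = -117/440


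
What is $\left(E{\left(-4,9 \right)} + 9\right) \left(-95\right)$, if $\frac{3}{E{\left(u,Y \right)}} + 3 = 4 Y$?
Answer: $- \frac{9500}{11} \approx -863.64$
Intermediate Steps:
$E{\left(u,Y \right)} = \frac{3}{-3 + 4 Y}$
$\left(E{\left(-4,9 \right)} + 9\right) \left(-95\right) = \left(\frac{3}{-3 + 4 \cdot 9} + 9\right) \left(-95\right) = \left(\frac{3}{-3 + 36} + 9\right) \left(-95\right) = \left(\frac{3}{33} + 9\right) \left(-95\right) = \left(3 \cdot \frac{1}{33} + 9\right) \left(-95\right) = \left(\frac{1}{11} + 9\right) \left(-95\right) = \frac{100}{11} \left(-95\right) = - \frac{9500}{11}$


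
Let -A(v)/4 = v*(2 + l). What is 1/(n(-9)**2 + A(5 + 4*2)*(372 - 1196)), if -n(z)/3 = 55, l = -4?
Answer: -1/58471 ≈ -1.7102e-5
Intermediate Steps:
n(z) = -165 (n(z) = -3*55 = -165)
A(v) = 8*v (A(v) = -4*v*(2 - 4) = -4*v*(-2) = -(-8)*v = 8*v)
1/(n(-9)**2 + A(5 + 4*2)*(372 - 1196)) = 1/((-165)**2 + (8*(5 + 4*2))*(372 - 1196)) = 1/(27225 + (8*(5 + 8))*(-824)) = 1/(27225 + (8*13)*(-824)) = 1/(27225 + 104*(-824)) = 1/(27225 - 85696) = 1/(-58471) = -1/58471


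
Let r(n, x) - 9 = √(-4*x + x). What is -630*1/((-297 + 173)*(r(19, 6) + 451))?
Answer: 36225/3280079 - 945*I*√2/13120316 ≈ 0.011044 - 0.00010186*I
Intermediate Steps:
r(n, x) = 9 + √3*√(-x) (r(n, x) = 9 + √(-4*x + x) = 9 + √(-3*x) = 9 + √3*√(-x))
-630*1/((-297 + 173)*(r(19, 6) + 451)) = -630*1/((-297 + 173)*((9 + √3*√(-1*6)) + 451)) = -630*(-1/(124*((9 + √3*√(-6)) + 451))) = -630*(-1/(124*((9 + √3*(I*√6)) + 451))) = -630*(-1/(124*((9 + 3*I*√2) + 451))) = -630*(-1/(124*(460 + 3*I*√2))) = -630/(-57040 - 372*I*√2)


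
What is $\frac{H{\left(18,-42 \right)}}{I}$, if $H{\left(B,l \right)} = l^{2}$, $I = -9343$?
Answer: $- \frac{1764}{9343} \approx -0.1888$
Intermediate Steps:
$\frac{H{\left(18,-42 \right)}}{I} = \frac{\left(-42\right)^{2}}{-9343} = 1764 \left(- \frac{1}{9343}\right) = - \frac{1764}{9343}$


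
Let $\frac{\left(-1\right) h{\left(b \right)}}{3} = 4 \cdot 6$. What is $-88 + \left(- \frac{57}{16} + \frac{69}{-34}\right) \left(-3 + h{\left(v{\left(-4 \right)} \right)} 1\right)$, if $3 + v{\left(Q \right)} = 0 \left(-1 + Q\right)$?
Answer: $\frac{90139}{272} \approx 331.39$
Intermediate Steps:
$v{\left(Q \right)} = -3$ ($v{\left(Q \right)} = -3 + 0 \left(-1 + Q\right) = -3 + 0 = -3$)
$h{\left(b \right)} = -72$ ($h{\left(b \right)} = - 3 \cdot 4 \cdot 6 = \left(-3\right) 24 = -72$)
$-88 + \left(- \frac{57}{16} + \frac{69}{-34}\right) \left(-3 + h{\left(v{\left(-4 \right)} \right)} 1\right) = -88 + \left(- \frac{57}{16} + \frac{69}{-34}\right) \left(-3 - 72\right) = -88 + \left(\left(-57\right) \frac{1}{16} + 69 \left(- \frac{1}{34}\right)\right) \left(-3 - 72\right) = -88 + \left(- \frac{57}{16} - \frac{69}{34}\right) \left(-75\right) = -88 - - \frac{114075}{272} = -88 + \frac{114075}{272} = \frac{90139}{272}$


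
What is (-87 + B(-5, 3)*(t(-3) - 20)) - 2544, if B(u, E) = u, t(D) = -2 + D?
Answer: -2506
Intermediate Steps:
(-87 + B(-5, 3)*(t(-3) - 20)) - 2544 = (-87 - 5*((-2 - 3) - 20)) - 2544 = (-87 - 5*(-5 - 20)) - 2544 = (-87 - 5*(-25)) - 2544 = (-87 + 125) - 2544 = 38 - 2544 = -2506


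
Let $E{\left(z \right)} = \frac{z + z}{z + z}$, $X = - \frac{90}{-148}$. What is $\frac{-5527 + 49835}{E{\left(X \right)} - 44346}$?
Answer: $- \frac{44308}{44345} \approx -0.99917$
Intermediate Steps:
$X = \frac{45}{74}$ ($X = \left(-90\right) \left(- \frac{1}{148}\right) = \frac{45}{74} \approx 0.60811$)
$E{\left(z \right)} = 1$ ($E{\left(z \right)} = \frac{2 z}{2 z} = 2 z \frac{1}{2 z} = 1$)
$\frac{-5527 + 49835}{E{\left(X \right)} - 44346} = \frac{-5527 + 49835}{1 - 44346} = \frac{44308}{-44345} = 44308 \left(- \frac{1}{44345}\right) = - \frac{44308}{44345}$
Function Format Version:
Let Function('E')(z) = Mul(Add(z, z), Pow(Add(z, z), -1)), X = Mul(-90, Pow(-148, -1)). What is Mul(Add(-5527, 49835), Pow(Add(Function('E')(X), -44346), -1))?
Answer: Rational(-44308, 44345) ≈ -0.99917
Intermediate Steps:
X = Rational(45, 74) (X = Mul(-90, Rational(-1, 148)) = Rational(45, 74) ≈ 0.60811)
Function('E')(z) = 1 (Function('E')(z) = Mul(Mul(2, z), Pow(Mul(2, z), -1)) = Mul(Mul(2, z), Mul(Rational(1, 2), Pow(z, -1))) = 1)
Mul(Add(-5527, 49835), Pow(Add(Function('E')(X), -44346), -1)) = Mul(Add(-5527, 49835), Pow(Add(1, -44346), -1)) = Mul(44308, Pow(-44345, -1)) = Mul(44308, Rational(-1, 44345)) = Rational(-44308, 44345)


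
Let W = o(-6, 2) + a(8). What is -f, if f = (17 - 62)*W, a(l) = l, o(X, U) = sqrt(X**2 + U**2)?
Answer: 360 + 90*sqrt(10) ≈ 644.61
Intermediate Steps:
o(X, U) = sqrt(U**2 + X**2)
W = 8 + 2*sqrt(10) (W = sqrt(2**2 + (-6)**2) + 8 = sqrt(4 + 36) + 8 = sqrt(40) + 8 = 2*sqrt(10) + 8 = 8 + 2*sqrt(10) ≈ 14.325)
f = -360 - 90*sqrt(10) (f = (17 - 62)*(8 + 2*sqrt(10)) = -45*(8 + 2*sqrt(10)) = -360 - 90*sqrt(10) ≈ -644.61)
-f = -(-360 - 90*sqrt(10)) = 360 + 90*sqrt(10)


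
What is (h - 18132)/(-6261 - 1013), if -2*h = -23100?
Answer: 3291/3637 ≈ 0.90487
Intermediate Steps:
h = 11550 (h = -½*(-23100) = 11550)
(h - 18132)/(-6261 - 1013) = (11550 - 18132)/(-6261 - 1013) = -6582/(-7274) = -6582*(-1/7274) = 3291/3637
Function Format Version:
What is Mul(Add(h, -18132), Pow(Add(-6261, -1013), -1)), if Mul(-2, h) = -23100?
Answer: Rational(3291, 3637) ≈ 0.90487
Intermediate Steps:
h = 11550 (h = Mul(Rational(-1, 2), -23100) = 11550)
Mul(Add(h, -18132), Pow(Add(-6261, -1013), -1)) = Mul(Add(11550, -18132), Pow(Add(-6261, -1013), -1)) = Mul(-6582, Pow(-7274, -1)) = Mul(-6582, Rational(-1, 7274)) = Rational(3291, 3637)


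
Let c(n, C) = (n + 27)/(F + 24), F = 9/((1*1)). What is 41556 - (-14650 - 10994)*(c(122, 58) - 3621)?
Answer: -1019695396/11 ≈ -9.2700e+7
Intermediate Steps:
F = 9 (F = 9/1 = 9*1 = 9)
c(n, C) = 9/11 + n/33 (c(n, C) = (n + 27)/(9 + 24) = (27 + n)/33 = (27 + n)*(1/33) = 9/11 + n/33)
41556 - (-14650 - 10994)*(c(122, 58) - 3621) = 41556 - (-14650 - 10994)*((9/11 + (1/33)*122) - 3621) = 41556 - (-25644)*((9/11 + 122/33) - 3621) = 41556 - (-25644)*(149/33 - 3621) = 41556 - (-25644)*(-119344)/33 = 41556 - 1*1020152512/11 = 41556 - 1020152512/11 = -1019695396/11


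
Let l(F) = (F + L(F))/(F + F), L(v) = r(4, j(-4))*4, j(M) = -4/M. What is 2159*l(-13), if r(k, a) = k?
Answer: -6477/26 ≈ -249.12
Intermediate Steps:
L(v) = 16 (L(v) = 4*4 = 16)
l(F) = (16 + F)/(2*F) (l(F) = (F + 16)/(F + F) = (16 + F)/((2*F)) = (16 + F)*(1/(2*F)) = (16 + F)/(2*F))
2159*l(-13) = 2159*((½)*(16 - 13)/(-13)) = 2159*((½)*(-1/13)*3) = 2159*(-3/26) = -6477/26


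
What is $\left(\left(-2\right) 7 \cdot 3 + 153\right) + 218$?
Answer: $329$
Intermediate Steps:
$\left(\left(-2\right) 7 \cdot 3 + 153\right) + 218 = \left(\left(-14\right) 3 + 153\right) + 218 = \left(-42 + 153\right) + 218 = 111 + 218 = 329$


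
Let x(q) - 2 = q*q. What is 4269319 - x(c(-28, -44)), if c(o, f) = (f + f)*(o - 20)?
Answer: -13572859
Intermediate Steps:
c(o, f) = 2*f*(-20 + o) (c(o, f) = (2*f)*(-20 + o) = 2*f*(-20 + o))
x(q) = 2 + q**2 (x(q) = 2 + q*q = 2 + q**2)
4269319 - x(c(-28, -44)) = 4269319 - (2 + (2*(-44)*(-20 - 28))**2) = 4269319 - (2 + (2*(-44)*(-48))**2) = 4269319 - (2 + 4224**2) = 4269319 - (2 + 17842176) = 4269319 - 1*17842178 = 4269319 - 17842178 = -13572859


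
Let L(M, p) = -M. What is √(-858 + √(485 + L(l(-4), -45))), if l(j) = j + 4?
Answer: √(-858 + √485) ≈ 28.913*I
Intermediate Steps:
l(j) = 4 + j
√(-858 + √(485 + L(l(-4), -45))) = √(-858 + √(485 - (4 - 4))) = √(-858 + √(485 - 1*0)) = √(-858 + √(485 + 0)) = √(-858 + √485)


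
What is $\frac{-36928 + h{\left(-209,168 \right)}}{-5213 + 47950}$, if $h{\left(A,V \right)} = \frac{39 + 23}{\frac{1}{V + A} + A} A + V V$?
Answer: $- \frac{37031001}{183128045} \approx -0.20221$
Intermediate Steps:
$h{\left(A,V \right)} = V^{2} + \frac{62 A}{A + \frac{1}{A + V}}$ ($h{\left(A,V \right)} = \frac{62}{\frac{1}{A + V} + A} A + V^{2} = \frac{62}{A + \frac{1}{A + V}} A + V^{2} = \frac{62 A}{A + \frac{1}{A + V}} + V^{2} = V^{2} + \frac{62 A}{A + \frac{1}{A + V}}$)
$\frac{-36928 + h{\left(-209,168 \right)}}{-5213 + 47950} = \frac{-36928 + \frac{168^{2} + 62 \left(-209\right)^{2} - 209 \cdot 168^{3} + \left(-209\right)^{2} \cdot 168^{2} + 62 \left(-209\right) 168}{1 + \left(-209\right)^{2} - 35112}}{-5213 + 47950} = \frac{-36928 + \frac{28224 + 62 \cdot 43681 - 991001088 + 43681 \cdot 28224 - 2176944}{1 + 43681 - 35112}}{42737} = \left(-36928 + \frac{28224 + 2708222 - 991001088 + 1232852544 - 2176944}{8570}\right) \frac{1}{42737} = \left(-36928 + \frac{1}{8570} \cdot 242410958\right) \frac{1}{42737} = \left(-36928 + \frac{121205479}{4285}\right) \frac{1}{42737} = \left(- \frac{37031001}{4285}\right) \frac{1}{42737} = - \frac{37031001}{183128045}$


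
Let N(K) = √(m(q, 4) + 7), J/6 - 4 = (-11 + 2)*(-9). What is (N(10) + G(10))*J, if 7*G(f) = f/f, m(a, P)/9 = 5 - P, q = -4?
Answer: 14790/7 ≈ 2112.9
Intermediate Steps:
J = 510 (J = 24 + 6*((-11 + 2)*(-9)) = 24 + 6*(-9*(-9)) = 24 + 6*81 = 24 + 486 = 510)
m(a, P) = 45 - 9*P (m(a, P) = 9*(5 - P) = 45 - 9*P)
N(K) = 4 (N(K) = √((45 - 9*4) + 7) = √((45 - 36) + 7) = √(9 + 7) = √16 = 4)
G(f) = ⅐ (G(f) = (f/f)/7 = (⅐)*1 = ⅐)
(N(10) + G(10))*J = (4 + ⅐)*510 = (29/7)*510 = 14790/7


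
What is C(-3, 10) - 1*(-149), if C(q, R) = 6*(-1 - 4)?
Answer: 119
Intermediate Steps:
C(q, R) = -30 (C(q, R) = 6*(-5) = -30)
C(-3, 10) - 1*(-149) = -30 - 1*(-149) = -30 + 149 = 119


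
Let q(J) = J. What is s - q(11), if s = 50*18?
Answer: 889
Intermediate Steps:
s = 900
s - q(11) = 900 - 1*11 = 900 - 11 = 889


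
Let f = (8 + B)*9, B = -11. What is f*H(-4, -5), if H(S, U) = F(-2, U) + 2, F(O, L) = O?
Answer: 0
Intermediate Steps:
H(S, U) = 0 (H(S, U) = -2 + 2 = 0)
f = -27 (f = (8 - 11)*9 = -3*9 = -27)
f*H(-4, -5) = -27*0 = 0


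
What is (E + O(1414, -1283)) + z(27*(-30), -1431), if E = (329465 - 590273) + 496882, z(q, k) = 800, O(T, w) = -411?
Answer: 236463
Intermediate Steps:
E = 236074 (E = -260808 + 496882 = 236074)
(E + O(1414, -1283)) + z(27*(-30), -1431) = (236074 - 411) + 800 = 235663 + 800 = 236463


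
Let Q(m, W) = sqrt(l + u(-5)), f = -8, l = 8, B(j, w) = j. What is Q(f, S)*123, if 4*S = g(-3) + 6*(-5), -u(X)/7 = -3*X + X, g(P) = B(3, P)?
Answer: 123*I*sqrt(62) ≈ 968.5*I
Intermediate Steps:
g(P) = 3
u(X) = 14*X (u(X) = -7*(-3*X + X) = -(-14)*X = 14*X)
S = -27/4 (S = (3 + 6*(-5))/4 = (3 - 30)/4 = (1/4)*(-27) = -27/4 ≈ -6.7500)
Q(m, W) = I*sqrt(62) (Q(m, W) = sqrt(8 + 14*(-5)) = sqrt(8 - 70) = sqrt(-62) = I*sqrt(62))
Q(f, S)*123 = (I*sqrt(62))*123 = 123*I*sqrt(62)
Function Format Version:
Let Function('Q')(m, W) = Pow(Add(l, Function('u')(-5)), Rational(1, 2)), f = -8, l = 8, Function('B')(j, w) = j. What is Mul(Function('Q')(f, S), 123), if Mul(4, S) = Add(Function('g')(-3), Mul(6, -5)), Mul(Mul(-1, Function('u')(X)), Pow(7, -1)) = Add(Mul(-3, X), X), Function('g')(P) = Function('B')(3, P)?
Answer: Mul(123, I, Pow(62, Rational(1, 2))) ≈ Mul(968.50, I)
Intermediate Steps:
Function('g')(P) = 3
Function('u')(X) = Mul(14, X) (Function('u')(X) = Mul(-7, Add(Mul(-3, X), X)) = Mul(-7, Mul(-2, X)) = Mul(14, X))
S = Rational(-27, 4) (S = Mul(Rational(1, 4), Add(3, Mul(6, -5))) = Mul(Rational(1, 4), Add(3, -30)) = Mul(Rational(1, 4), -27) = Rational(-27, 4) ≈ -6.7500)
Function('Q')(m, W) = Mul(I, Pow(62, Rational(1, 2))) (Function('Q')(m, W) = Pow(Add(8, Mul(14, -5)), Rational(1, 2)) = Pow(Add(8, -70), Rational(1, 2)) = Pow(-62, Rational(1, 2)) = Mul(I, Pow(62, Rational(1, 2))))
Mul(Function('Q')(f, S), 123) = Mul(Mul(I, Pow(62, Rational(1, 2))), 123) = Mul(123, I, Pow(62, Rational(1, 2)))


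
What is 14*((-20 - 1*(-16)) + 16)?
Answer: 168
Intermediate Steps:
14*((-20 - 1*(-16)) + 16) = 14*((-20 + 16) + 16) = 14*(-4 + 16) = 14*12 = 168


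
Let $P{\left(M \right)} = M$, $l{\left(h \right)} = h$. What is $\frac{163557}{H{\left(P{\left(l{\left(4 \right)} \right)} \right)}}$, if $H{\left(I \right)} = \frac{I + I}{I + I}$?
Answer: $163557$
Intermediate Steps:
$H{\left(I \right)} = 1$ ($H{\left(I \right)} = \frac{2 I}{2 I} = 2 I \frac{1}{2 I} = 1$)
$\frac{163557}{H{\left(P{\left(l{\left(4 \right)} \right)} \right)}} = \frac{163557}{1} = 163557 \cdot 1 = 163557$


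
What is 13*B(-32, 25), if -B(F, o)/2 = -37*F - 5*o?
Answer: -27534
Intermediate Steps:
B(F, o) = 10*o + 74*F (B(F, o) = -2*(-37*F - 5*o) = 10*o + 74*F)
13*B(-32, 25) = 13*(10*25 + 74*(-32)) = 13*(250 - 2368) = 13*(-2118) = -27534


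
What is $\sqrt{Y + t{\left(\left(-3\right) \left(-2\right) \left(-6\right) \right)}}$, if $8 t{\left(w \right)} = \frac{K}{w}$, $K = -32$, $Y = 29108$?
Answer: $\frac{\sqrt{261973}}{3} \approx 170.61$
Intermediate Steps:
$t{\left(w \right)} = - \frac{4}{w}$ ($t{\left(w \right)} = \frac{\left(-32\right) \frac{1}{w}}{8} = - \frac{4}{w}$)
$\sqrt{Y + t{\left(\left(-3\right) \left(-2\right) \left(-6\right) \right)}} = \sqrt{29108 - \frac{4}{\left(-3\right) \left(-2\right) \left(-6\right)}} = \sqrt{29108 - \frac{4}{6 \left(-6\right)}} = \sqrt{29108 - \frac{4}{-36}} = \sqrt{29108 - - \frac{1}{9}} = \sqrt{29108 + \frac{1}{9}} = \sqrt{\frac{261973}{9}} = \frac{\sqrt{261973}}{3}$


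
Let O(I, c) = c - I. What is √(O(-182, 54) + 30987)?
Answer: √31223 ≈ 176.70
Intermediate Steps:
√(O(-182, 54) + 30987) = √((54 - 1*(-182)) + 30987) = √((54 + 182) + 30987) = √(236 + 30987) = √31223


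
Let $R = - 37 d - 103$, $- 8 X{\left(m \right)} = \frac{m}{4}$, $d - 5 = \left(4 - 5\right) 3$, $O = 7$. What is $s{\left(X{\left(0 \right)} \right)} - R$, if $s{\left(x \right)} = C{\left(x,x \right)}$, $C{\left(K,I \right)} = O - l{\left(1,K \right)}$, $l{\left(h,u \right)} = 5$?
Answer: $179$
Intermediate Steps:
$C{\left(K,I \right)} = 2$ ($C{\left(K,I \right)} = 7 - 5 = 2$)
$d = 2$ ($d = 5 + \left(4 - 5\right) 3 = 5 - 3 = 2$)
$X{\left(m \right)} = - \frac{m}{32}$ ($X{\left(m \right)} = - \frac{m \frac{1}{4}}{8} = - \frac{\frac{1}{4} m}{8} = - \frac{m}{32}$)
$s{\left(x \right)} = 2$
$R = -177$ ($R = \left(-37\right) 2 - 103 = -74 - 103 = -177$)
$s{\left(X{\left(0 \right)} \right)} - R = 2 - -177 = 2 + 177 = 179$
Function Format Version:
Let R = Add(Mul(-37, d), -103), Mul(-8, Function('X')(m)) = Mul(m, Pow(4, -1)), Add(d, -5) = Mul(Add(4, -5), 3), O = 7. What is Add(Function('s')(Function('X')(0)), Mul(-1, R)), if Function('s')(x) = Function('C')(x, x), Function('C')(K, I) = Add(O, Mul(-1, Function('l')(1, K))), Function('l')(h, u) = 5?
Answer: 179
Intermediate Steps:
Function('C')(K, I) = 2 (Function('C')(K, I) = Add(7, Mul(-1, 5)) = Add(7, -5) = 2)
d = 2 (d = Add(5, Mul(Add(4, -5), 3)) = Add(5, Mul(-1, 3)) = Add(5, -3) = 2)
Function('X')(m) = Mul(Rational(-1, 32), m) (Function('X')(m) = Mul(Rational(-1, 8), Mul(m, Pow(4, -1))) = Mul(Rational(-1, 8), Mul(m, Rational(1, 4))) = Mul(Rational(-1, 8), Mul(Rational(1, 4), m)) = Mul(Rational(-1, 32), m))
Function('s')(x) = 2
R = -177 (R = Add(Mul(-37, 2), -103) = Add(-74, -103) = -177)
Add(Function('s')(Function('X')(0)), Mul(-1, R)) = Add(2, Mul(-1, -177)) = Add(2, 177) = 179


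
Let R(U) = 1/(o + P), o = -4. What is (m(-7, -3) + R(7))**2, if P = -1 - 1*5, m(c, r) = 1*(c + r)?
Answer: 10201/100 ≈ 102.01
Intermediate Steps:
m(c, r) = c + r
P = -6 (P = -1 - 5 = -6)
R(U) = -1/10 (R(U) = 1/(-4 - 6) = 1/(-10) = -1/10)
(m(-7, -3) + R(7))**2 = ((-7 - 3) - 1/10)**2 = (-10 - 1/10)**2 = (-101/10)**2 = 10201/100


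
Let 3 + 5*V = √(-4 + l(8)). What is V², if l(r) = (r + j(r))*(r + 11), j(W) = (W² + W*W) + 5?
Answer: 2684/25 - 6*√107/5 ≈ 94.947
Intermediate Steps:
j(W) = 5 + 2*W² (j(W) = (W² + W²) + 5 = 2*W² + 5 = 5 + 2*W²)
l(r) = (11 + r)*(5 + r + 2*r²) (l(r) = (r + (5 + 2*r²))*(r + 11) = (5 + r + 2*r²)*(11 + r) = (11 + r)*(5 + r + 2*r²))
V = -⅗ + √107 (V = -⅗ + √(-4 + (55 + 2*8³ + 16*8 + 23*8²))/5 = -⅗ + √(-4 + (55 + 2*512 + 128 + 23*64))/5 = -⅗ + √(-4 + (55 + 1024 + 128 + 1472))/5 = -⅗ + √(-4 + 2679)/5 = -⅗ + √2675/5 = -⅗ + (5*√107)/5 = -⅗ + √107 ≈ 9.7441)
V² = (-⅗ + √107)²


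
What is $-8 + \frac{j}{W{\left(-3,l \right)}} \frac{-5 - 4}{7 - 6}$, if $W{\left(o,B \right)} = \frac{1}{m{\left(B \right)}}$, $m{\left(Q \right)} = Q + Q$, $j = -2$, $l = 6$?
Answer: $208$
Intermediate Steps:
$m{\left(Q \right)} = 2 Q$
$W{\left(o,B \right)} = \frac{1}{2 B}$
$-8 + \frac{j}{W{\left(-3,l \right)}} \frac{-5 - 4}{7 - 6} = -8 + - \frac{2}{\frac{1}{2} \cdot \frac{1}{6}} \frac{-5 - 4}{7 - 6} = -8 + - \frac{2}{\frac{1}{2} \cdot \frac{1}{6}} \left(- \frac{9}{1}\right) = -8 + - 2 \frac{1}{\frac{1}{12}} \left(\left(-9\right) 1\right) = -8 + \left(-2\right) 12 \left(-9\right) = -8 - -216 = -8 + 216 = 208$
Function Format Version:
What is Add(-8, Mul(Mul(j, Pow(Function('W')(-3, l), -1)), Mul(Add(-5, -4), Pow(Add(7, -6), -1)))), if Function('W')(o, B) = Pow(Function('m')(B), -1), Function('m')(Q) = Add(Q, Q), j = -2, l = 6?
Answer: 208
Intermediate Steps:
Function('m')(Q) = Mul(2, Q)
Function('W')(o, B) = Mul(Rational(1, 2), Pow(B, -1)) (Function('W')(o, B) = Pow(Mul(2, B), -1) = Mul(Rational(1, 2), Pow(B, -1)))
Add(-8, Mul(Mul(j, Pow(Function('W')(-3, l), -1)), Mul(Add(-5, -4), Pow(Add(7, -6), -1)))) = Add(-8, Mul(Mul(-2, Pow(Mul(Rational(1, 2), Pow(6, -1)), -1)), Mul(Add(-5, -4), Pow(Add(7, -6), -1)))) = Add(-8, Mul(Mul(-2, Pow(Mul(Rational(1, 2), Rational(1, 6)), -1)), Mul(-9, Pow(1, -1)))) = Add(-8, Mul(Mul(-2, Pow(Rational(1, 12), -1)), Mul(-9, 1))) = Add(-8, Mul(Mul(-2, 12), -9)) = Add(-8, Mul(-24, -9)) = Add(-8, 216) = 208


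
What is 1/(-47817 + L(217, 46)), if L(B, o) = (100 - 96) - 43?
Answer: -1/47856 ≈ -2.0896e-5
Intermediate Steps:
L(B, o) = -39 (L(B, o) = 4 - 43 = -39)
1/(-47817 + L(217, 46)) = 1/(-47817 - 39) = 1/(-47856) = -1/47856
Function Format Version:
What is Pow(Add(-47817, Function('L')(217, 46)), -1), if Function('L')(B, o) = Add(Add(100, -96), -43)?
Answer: Rational(-1, 47856) ≈ -2.0896e-5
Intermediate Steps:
Function('L')(B, o) = -39 (Function('L')(B, o) = Add(4, -43) = -39)
Pow(Add(-47817, Function('L')(217, 46)), -1) = Pow(Add(-47817, -39), -1) = Pow(-47856, -1) = Rational(-1, 47856)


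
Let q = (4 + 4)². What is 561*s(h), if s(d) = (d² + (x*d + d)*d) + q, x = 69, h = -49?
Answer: 95670135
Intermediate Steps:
q = 64 (q = 8² = 64)
s(d) = 64 + 71*d² (s(d) = (d² + (69*d + d)*d) + 64 = (d² + (70*d)*d) + 64 = (d² + 70*d²) + 64 = 71*d² + 64 = 64 + 71*d²)
561*s(h) = 561*(64 + 71*(-49)²) = 561*(64 + 71*2401) = 561*(64 + 170471) = 561*170535 = 95670135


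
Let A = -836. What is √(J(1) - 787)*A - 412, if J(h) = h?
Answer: -412 - 836*I*√786 ≈ -412.0 - 23438.0*I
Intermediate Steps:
√(J(1) - 787)*A - 412 = √(1 - 787)*(-836) - 412 = √(-786)*(-836) - 412 = (I*√786)*(-836) - 412 = -836*I*√786 - 412 = -412 - 836*I*√786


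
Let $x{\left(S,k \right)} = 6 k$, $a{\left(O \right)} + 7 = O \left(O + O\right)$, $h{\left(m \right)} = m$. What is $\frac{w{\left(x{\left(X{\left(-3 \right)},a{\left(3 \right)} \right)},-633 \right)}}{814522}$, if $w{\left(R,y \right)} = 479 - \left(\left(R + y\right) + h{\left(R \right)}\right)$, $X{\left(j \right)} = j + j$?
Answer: $\frac{490}{407261} \approx 0.0012032$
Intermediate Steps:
$X{\left(j \right)} = 2 j$
$a{\left(O \right)} = -7 + 2 O^{2}$ ($a{\left(O \right)} = -7 + O \left(O + O\right) = -7 + O 2 O = -7 + 2 O^{2}$)
$w{\left(R,y \right)} = 479 - y - 2 R$ ($w{\left(R,y \right)} = 479 - \left(\left(R + y\right) + R\right) = 479 - \left(y + 2 R\right) = 479 - y - 2 R$)
$\frac{w{\left(x{\left(X{\left(-3 \right)},a{\left(3 \right)} \right)},-633 \right)}}{814522} = \frac{479 - -633 - 2 \cdot 6 \left(-7 + 2 \cdot 3^{2}\right)}{814522} = \left(479 + 633 - 2 \cdot 6 \left(-7 + 2 \cdot 9\right)\right) \frac{1}{814522} = \left(479 + 633 - 2 \cdot 6 \left(-7 + 18\right)\right) \frac{1}{814522} = \left(479 + 633 - 2 \cdot 6 \cdot 11\right) \frac{1}{814522} = \left(479 + 633 - 132\right) \frac{1}{814522} = 980 \cdot \frac{1}{814522} = \frac{490}{407261}$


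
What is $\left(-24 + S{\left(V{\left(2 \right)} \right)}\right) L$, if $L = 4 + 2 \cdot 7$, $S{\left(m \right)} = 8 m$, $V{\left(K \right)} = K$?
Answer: $-144$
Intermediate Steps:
$L = 18$ ($L = 4 + 14 = 18$)
$\left(-24 + S{\left(V{\left(2 \right)} \right)}\right) L = \left(-24 + 8 \cdot 2\right) 18 = \left(-24 + 16\right) 18 = \left(-8\right) 18 = -144$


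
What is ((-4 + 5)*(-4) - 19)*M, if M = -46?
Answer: 1058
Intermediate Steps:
((-4 + 5)*(-4) - 19)*M = ((-4 + 5)*(-4) - 19)*(-46) = (1*(-4) - 19)*(-46) = (-4 - 19)*(-46) = -23*(-46) = 1058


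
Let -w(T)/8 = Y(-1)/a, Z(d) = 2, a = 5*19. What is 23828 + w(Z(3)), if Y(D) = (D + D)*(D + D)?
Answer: 2263628/95 ≈ 23828.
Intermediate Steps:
a = 95
Y(D) = 4*D² (Y(D) = (2*D)*(2*D) = 4*D²)
w(T) = -32/95 (w(T) = -8*4*(-1)²/95 = -8*4*1/95 = -32/95)
23828 + w(Z(3)) = 23828 - 32/95 = 2263628/95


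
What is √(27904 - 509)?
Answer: √27395 ≈ 165.51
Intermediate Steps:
√(27904 - 509) = √27395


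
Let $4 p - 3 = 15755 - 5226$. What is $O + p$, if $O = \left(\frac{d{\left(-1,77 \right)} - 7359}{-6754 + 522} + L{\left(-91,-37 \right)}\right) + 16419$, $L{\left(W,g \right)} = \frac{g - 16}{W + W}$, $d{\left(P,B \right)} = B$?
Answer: $\frac{5402722817}{283556} \approx 19053.0$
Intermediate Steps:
$L{\left(W,g \right)} = \frac{-16 + g}{2 W}$
$O = \frac{4656119869}{283556}$ ($O = \left(\frac{77 - 7359}{-6754 + 522} + \frac{-16 - 37}{2 \left(-91\right)}\right) + 16419 = \left(- \frac{7282}{-6232} + \frac{1}{2} \left(- \frac{1}{91}\right) \left(-53\right)\right) + 16419 = \left(\left(-7282\right) \left(- \frac{1}{6232}\right) + \frac{53}{182}\right) + 16419 = \left(\frac{3641}{3116} + \frac{53}{182}\right) + 16419 = \frac{413905}{283556} + 16419 = \frac{4656119869}{283556} \approx 16420.0$)
$p = 2633$ ($p = \frac{3}{4} + \frac{15755 - 5226}{4} = \frac{3}{4} + \frac{1}{4} \cdot 10529 = \frac{3}{4} + \frac{10529}{4} = 2633$)
$O + p = \frac{4656119869}{283556} + 2633 = \frac{5402722817}{283556}$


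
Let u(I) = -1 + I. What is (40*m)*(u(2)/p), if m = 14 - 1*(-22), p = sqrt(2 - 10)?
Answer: -360*I*sqrt(2) ≈ -509.12*I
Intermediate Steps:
p = 2*I*sqrt(2) (p = sqrt(-8) = 2*I*sqrt(2) ≈ 2.8284*I)
m = 36 (m = 14 + 22 = 36)
(40*m)*(u(2)/p) = (40*36)*((-1 + 2)/((2*I*sqrt(2)))) = 1440*(1*(-I*sqrt(2)/4)) = 1440*(-I*sqrt(2)/4) = -360*I*sqrt(2)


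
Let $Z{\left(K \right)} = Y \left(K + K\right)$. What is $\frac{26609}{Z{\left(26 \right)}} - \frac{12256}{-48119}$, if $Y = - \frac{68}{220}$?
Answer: $- \frac{70411081601}{42537196} \approx -1655.3$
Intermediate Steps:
$Y = - \frac{17}{55}$ ($Y = \left(-68\right) \frac{1}{220} = - \frac{17}{55} \approx -0.30909$)
$Z{\left(K \right)} = - \frac{34 K}{55}$ ($Z{\left(K \right)} = - \frac{17 \left(K + K\right)}{55} = - \frac{17 \cdot 2 K}{55} = - \frac{34 K}{55}$)
$\frac{26609}{Z{\left(26 \right)}} - \frac{12256}{-48119} = \frac{26609}{\left(- \frac{34}{55}\right) 26} - \frac{12256}{-48119} = \frac{26609}{- \frac{884}{55}} - - \frac{12256}{48119} = 26609 \left(- \frac{55}{884}\right) + \frac{12256}{48119} = - \frac{1463495}{884} + \frac{12256}{48119} = - \frac{70411081601}{42537196}$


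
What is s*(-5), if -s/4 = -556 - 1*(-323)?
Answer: -4660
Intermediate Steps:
s = 932 (s = -4*(-556 - 1*(-323)) = -4*(-556 + 323) = -4*(-233) = 932)
s*(-5) = 932*(-5) = -4660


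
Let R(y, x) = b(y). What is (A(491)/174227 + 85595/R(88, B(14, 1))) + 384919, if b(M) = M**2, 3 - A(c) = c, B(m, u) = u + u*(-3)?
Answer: 519352969736065/1349213888 ≈ 3.8493e+5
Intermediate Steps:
B(m, u) = -2*u (B(m, u) = u - 3*u = -2*u)
A(c) = 3 - c
R(y, x) = y**2
(A(491)/174227 + 85595/R(88, B(14, 1))) + 384919 = ((3 - 1*491)/174227 + 85595/(88**2)) + 384919 = ((3 - 491)*(1/174227) + 85595/7744) + 384919 = (-488*1/174227 + 85595*(1/7744)) + 384919 = (-488/174227 + 85595/7744) + 384919 = 14909180993/1349213888 + 384919 = 519352969736065/1349213888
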